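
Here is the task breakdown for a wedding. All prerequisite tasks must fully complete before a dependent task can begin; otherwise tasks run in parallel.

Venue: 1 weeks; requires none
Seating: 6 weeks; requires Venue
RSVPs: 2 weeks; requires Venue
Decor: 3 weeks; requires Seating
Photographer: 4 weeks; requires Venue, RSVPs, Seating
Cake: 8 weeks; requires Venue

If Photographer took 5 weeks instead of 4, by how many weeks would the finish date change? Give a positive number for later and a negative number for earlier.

1

Critical path before the change: Venue→Seating→Photographer = 1+6+4 = 11 giving 11 weeks.
Photographer lies on that path, so at 5 weeks the path becomes 12 weeks.
The critical path is still Venue→Seating→Photographer; finish is now 12 weeks.
Change in finish: 12 − 11 = +1 weeks.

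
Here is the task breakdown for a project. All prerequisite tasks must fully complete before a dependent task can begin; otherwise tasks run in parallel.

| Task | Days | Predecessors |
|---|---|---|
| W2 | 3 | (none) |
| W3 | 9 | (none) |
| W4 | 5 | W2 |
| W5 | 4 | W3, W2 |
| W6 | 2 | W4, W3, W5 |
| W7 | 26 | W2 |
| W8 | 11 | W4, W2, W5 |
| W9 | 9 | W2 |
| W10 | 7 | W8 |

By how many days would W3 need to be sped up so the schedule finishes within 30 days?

Current finish: 31 days; target: 30.
W3 is on every critical path, so each day cut from W3 cuts the finish by one (this holds down to a finish of 29).
Need 31 − 30 = 1 day off W3 → W3 becomes 8 days, finish becomes 30.

1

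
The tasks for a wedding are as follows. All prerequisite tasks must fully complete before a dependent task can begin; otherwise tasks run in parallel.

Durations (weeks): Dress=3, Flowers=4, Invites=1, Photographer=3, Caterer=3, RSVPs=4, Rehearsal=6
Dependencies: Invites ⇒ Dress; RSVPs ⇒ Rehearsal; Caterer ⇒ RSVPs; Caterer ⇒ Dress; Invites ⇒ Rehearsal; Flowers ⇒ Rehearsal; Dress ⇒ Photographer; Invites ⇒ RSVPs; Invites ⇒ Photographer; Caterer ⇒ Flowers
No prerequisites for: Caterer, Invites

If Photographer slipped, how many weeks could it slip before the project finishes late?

4

Critical path: Caterer→RSVPs→Rehearsal = 3+4+6 = 13, so the finish is 13 weeks.
Longest path through Photographer: 9 weeks (earliest finish 9, latest finish 13).
So Photographer can slip 13 − 9 = 4 weeks.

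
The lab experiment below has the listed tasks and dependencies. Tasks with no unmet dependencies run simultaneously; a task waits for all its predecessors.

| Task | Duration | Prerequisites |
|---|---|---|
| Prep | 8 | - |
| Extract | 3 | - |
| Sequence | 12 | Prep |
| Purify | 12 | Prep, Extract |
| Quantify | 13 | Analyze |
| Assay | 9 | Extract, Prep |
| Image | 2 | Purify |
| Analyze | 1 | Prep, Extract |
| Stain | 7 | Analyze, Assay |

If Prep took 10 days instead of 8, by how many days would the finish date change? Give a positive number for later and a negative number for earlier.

The binding path is Prep→Assay→Stain = 8+9+7 = 24; finish at 24 days.
Since Prep is critical, the +2 change carries straight to that chain (now 26 days).
No other chain overtakes it, so the finish is 26 days.
Change in finish: 26 − 24 = +2 days.

2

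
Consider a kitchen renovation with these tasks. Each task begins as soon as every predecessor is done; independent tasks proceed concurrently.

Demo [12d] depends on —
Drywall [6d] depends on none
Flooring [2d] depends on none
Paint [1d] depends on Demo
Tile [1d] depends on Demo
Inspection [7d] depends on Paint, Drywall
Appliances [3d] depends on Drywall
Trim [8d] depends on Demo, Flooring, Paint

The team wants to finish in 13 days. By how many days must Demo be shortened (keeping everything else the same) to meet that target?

8

Current finish: 21 days; target: 13.
Demo is on every critical path, so each day cut from Demo cuts the finish by one (this holds down to a finish of 13).
Need 21 − 13 = 8 days off Demo → Demo becomes 4 days, finish becomes 13.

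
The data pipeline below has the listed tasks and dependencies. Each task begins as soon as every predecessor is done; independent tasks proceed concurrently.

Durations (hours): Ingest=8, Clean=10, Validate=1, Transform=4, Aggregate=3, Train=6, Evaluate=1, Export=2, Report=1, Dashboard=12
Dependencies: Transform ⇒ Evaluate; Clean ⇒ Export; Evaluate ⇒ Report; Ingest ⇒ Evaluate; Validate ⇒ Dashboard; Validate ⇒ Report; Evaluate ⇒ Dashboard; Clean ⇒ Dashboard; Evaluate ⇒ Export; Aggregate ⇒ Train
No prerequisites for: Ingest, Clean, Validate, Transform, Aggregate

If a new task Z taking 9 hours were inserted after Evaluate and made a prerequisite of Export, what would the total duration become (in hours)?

Originally the plan takes 22 hours.
With Z inserted, Export now waits for max(Evaluate, Clean, Z).
New critical path: Clean→Dashboard = 10+12 = 22 ⇒ 22 hours.

22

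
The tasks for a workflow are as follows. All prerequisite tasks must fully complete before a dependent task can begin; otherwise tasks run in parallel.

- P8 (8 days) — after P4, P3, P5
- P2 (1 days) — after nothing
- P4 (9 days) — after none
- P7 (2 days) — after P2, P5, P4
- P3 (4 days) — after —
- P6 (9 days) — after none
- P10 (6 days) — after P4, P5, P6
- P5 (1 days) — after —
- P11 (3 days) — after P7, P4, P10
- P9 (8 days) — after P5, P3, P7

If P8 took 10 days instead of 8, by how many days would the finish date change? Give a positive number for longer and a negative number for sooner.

0

As given, the longest chain is P4→P7→P9 = 9+2+8 = 19, so the finish is 19 days.
P8 has 2 days of float (longest path through it is 17).
That remains the longest chain; total 19 days.
Change in finish: 19 − 19 = +0 days.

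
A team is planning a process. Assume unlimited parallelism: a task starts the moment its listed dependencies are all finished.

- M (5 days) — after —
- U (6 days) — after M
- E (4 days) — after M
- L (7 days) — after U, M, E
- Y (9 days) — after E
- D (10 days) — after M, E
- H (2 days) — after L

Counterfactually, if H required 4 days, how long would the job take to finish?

22

Actual critical path: M→U→L→H = 5+6+7+2 = 20 ⇒ 20 days.
Since H is critical, the +2 change carries straight to that chain (now 22 days).
No other chain overtakes it, so the finish is 22 days.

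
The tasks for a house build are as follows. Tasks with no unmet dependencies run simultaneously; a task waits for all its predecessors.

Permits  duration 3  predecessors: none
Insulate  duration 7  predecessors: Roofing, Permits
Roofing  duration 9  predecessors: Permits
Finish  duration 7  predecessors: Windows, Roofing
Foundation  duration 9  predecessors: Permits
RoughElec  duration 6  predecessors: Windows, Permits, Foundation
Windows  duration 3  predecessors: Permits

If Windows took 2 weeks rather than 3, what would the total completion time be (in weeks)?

As given, the longest chain is Permits→Roofing→Insulate = 3+9+7 = 19, so the finish is 19 weeks.
The longest path through Windows is only 13 weeks, so Windows has float 6.
No other chain overtakes it, so the finish is 19 weeks.

19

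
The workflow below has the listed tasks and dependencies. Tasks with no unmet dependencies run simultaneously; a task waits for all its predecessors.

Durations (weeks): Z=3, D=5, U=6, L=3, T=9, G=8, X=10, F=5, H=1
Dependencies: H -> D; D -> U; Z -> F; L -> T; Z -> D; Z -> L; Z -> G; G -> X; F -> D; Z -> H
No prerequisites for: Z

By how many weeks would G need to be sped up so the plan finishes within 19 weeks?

2

Current finish: 21 weeks; target: 19.
G is on every critical path, so each week cut from G cuts the finish by one (this holds down to a finish of 19).
Need 21 − 19 = 2 weeks off G → G becomes 6 weeks, finish becomes 19.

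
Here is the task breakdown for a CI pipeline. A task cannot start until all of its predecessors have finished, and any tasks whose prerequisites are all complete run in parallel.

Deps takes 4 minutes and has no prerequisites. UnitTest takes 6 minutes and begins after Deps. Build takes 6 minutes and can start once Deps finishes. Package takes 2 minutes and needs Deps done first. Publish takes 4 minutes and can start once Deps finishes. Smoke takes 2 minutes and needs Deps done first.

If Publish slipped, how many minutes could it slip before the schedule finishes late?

The longest chain is Deps→UnitTest = 4+6 = 10; overall finish 10 minutes.
Longest path through Publish: 8 minutes (earliest finish 8, latest finish 10).
So Publish can slip 10 − 8 = 2 minutes.

2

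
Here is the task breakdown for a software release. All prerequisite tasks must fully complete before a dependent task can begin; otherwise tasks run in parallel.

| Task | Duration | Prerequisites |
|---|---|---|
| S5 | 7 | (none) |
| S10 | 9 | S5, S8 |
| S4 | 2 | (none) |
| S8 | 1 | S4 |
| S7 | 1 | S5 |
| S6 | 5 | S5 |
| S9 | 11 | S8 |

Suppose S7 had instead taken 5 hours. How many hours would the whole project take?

Critical path before the change: S5→S10 = 7+9 = 16 giving 16 hours.
The longest path through S7 is only 8 hours, so S7 has float 8.
No other chain overtakes it, so the finish is 16 hours.

16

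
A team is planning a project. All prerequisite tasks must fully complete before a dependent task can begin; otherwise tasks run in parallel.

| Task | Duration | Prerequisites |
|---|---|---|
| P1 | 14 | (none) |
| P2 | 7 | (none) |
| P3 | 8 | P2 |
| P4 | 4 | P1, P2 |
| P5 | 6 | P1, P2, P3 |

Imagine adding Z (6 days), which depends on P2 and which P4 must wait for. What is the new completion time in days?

21

Originally the project takes 21 days.
With Z inserted, P4 now waits for max(P1, P2, Z).
New critical path: P2→P3→P5 = 7+8+6 = 21 ⇒ 21 days.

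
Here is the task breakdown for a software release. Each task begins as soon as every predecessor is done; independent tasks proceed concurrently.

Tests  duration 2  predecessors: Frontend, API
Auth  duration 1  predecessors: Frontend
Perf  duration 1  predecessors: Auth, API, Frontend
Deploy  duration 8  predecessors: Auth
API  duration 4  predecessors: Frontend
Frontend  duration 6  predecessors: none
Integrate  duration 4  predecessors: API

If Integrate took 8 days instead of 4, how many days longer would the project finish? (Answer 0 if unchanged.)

3

Critical path before the change: Frontend→Auth→Deploy = 6+1+8 = 15 giving 15 days.
Integrate has 1 day of float (longest path through it is 14).
Now Frontend→API→Integrate = 6+4+8 = 18 is longest, so the finish becomes 18 days.
Change in finish: 18 − 15 = +3 days.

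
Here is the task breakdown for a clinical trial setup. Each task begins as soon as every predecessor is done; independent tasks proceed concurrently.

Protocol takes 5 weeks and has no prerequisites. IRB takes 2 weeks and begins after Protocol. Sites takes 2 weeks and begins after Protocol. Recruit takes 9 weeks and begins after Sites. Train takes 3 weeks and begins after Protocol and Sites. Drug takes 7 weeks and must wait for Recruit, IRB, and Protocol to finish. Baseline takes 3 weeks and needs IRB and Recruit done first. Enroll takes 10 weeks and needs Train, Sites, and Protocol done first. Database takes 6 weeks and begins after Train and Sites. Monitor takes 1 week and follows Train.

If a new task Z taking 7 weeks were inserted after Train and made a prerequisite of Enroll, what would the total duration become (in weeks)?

Originally the job takes 23 weeks.
With Z inserted, Enroll now waits for max(Train, Sites, Protocol, Z).
New critical path: Protocol→Sites→Train→Z→Enroll = 5+2+3+7+10 = 27 ⇒ 27 weeks.

27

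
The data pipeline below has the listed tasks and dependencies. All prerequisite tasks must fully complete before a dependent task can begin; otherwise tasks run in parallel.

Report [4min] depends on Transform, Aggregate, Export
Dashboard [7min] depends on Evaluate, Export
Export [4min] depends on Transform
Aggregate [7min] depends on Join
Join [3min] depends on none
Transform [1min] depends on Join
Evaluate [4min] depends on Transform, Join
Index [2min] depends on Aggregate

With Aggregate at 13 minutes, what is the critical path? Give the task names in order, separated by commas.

Join, Aggregate, Report

Baseline: Join→Transform→Evaluate→Dashboard = 3+1+4+7 = 15 → 15 minutes.
The longest path through Aggregate is only 14 minutes, so Aggregate has float 1.
The binding chain switches to Join→Aggregate→Report = 3+13+4 = 20; finish 20 minutes.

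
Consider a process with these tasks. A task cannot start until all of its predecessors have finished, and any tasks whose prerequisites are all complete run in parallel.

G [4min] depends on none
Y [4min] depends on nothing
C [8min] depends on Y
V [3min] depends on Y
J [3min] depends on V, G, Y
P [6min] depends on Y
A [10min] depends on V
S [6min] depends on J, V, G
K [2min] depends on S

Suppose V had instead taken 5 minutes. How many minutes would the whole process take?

20

As given, the longest chain is Y→V→J→S→K = 4+3+3+6+2 = 18, so the finish is 18 minutes.
Since V is critical, the +2 change carries straight to that chain (now 20 minutes).
The critical path is still Y→V→J→S→K; finish is now 20 minutes.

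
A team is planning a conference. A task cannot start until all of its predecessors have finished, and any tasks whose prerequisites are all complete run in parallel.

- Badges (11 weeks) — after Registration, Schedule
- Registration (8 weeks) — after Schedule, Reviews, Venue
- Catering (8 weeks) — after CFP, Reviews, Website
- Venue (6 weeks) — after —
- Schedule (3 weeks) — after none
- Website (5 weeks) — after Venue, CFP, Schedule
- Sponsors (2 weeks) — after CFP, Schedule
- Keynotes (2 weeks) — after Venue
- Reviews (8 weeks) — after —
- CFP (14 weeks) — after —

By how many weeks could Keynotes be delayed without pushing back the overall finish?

CFP→Website→Catering = 14+5+8 = 27 sets the makespan at 27 weeks.
Longest path through Keynotes: 8 weeks (earliest finish 8, latest finish 27).
So Keynotes can slip 27 − 8 = 19 weeks.

19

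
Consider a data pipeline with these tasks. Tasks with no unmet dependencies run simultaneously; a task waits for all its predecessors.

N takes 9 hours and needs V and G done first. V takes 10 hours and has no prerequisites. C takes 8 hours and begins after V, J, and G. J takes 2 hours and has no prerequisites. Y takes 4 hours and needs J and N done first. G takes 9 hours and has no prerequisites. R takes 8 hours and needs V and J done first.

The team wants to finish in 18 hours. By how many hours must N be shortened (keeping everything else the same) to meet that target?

Current finish: 23 hours; target: 18.
N is on every critical path, so each hour cut from N cuts the finish by one (this holds down to a finish of 18).
Need 23 − 18 = 5 hours off N → N becomes 4 hours, finish becomes 18.

5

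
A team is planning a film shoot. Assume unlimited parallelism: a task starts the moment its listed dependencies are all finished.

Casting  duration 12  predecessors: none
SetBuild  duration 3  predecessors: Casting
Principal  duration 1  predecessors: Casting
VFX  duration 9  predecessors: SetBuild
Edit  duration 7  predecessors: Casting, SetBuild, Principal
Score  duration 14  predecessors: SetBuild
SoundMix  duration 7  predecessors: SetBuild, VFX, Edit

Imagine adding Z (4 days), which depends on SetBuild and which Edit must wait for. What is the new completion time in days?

33

Originally the film shoot takes 31 days.
With Z inserted, Edit now waits for max(Casting, SetBuild, Principal, Z).
New critical path: Casting→SetBuild→Z→Edit→SoundMix = 12+3+4+7+7 = 33 ⇒ 33 days.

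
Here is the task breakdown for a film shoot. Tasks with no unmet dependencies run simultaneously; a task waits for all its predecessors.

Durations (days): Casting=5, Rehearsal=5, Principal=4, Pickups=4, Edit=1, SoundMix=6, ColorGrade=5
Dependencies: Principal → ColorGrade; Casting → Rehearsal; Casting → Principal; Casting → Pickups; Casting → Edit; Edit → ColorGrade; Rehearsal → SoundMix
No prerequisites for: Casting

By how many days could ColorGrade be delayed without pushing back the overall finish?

2

Casting→Rehearsal→SoundMix = 5+5+6 = 16 sets the makespan at 16 days.
Longest path through ColorGrade: 14 days (earliest finish 14, latest finish 16).
Float = 16 − 14 = 2.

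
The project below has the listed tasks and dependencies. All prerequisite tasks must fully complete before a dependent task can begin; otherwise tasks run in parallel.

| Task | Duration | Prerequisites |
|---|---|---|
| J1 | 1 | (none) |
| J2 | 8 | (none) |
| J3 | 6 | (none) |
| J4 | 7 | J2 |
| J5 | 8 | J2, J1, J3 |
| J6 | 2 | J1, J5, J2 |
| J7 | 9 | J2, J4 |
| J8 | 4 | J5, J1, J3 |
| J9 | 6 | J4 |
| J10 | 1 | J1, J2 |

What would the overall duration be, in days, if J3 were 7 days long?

Critical path before the change: J2→J4→J7 = 8+7+9 = 24 giving 24 days.
J3 is off the critical path — its longest chain is 18 days, giving 6 of slack.
The critical path is still J2→J4→J7; finish is now 24 days.

24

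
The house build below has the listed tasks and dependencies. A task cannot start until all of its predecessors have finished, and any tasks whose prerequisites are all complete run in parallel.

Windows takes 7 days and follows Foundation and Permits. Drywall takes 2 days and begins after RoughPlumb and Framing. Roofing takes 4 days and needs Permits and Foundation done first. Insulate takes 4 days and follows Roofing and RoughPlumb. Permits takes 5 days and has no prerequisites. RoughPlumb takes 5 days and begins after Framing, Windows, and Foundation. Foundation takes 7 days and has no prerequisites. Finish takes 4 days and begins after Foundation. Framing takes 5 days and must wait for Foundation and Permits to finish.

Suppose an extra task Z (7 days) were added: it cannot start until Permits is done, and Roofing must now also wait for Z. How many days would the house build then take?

23

Originally the house build takes 23 days.
With Z inserted, Roofing now waits for max(Permits, Foundation, Z).
New critical path: Foundation→Windows→RoughPlumb→Insulate = 7+7+5+4 = 23 ⇒ 23 days.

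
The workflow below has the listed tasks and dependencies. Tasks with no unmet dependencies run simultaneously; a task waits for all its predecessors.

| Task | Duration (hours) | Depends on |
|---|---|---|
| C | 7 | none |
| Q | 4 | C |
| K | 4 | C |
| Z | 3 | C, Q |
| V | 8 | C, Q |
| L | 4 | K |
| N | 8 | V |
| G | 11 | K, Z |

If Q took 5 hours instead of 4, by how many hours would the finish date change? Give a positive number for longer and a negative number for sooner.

The binding path is C→Q→V→N = 7+4+8+8 = 27; finish at 27 hours.
Since Q is critical, the +1 change carries straight to that chain (now 28 hours).
The critical path is still C→Q→V→N; finish is now 28 hours.
Change in finish: 28 − 27 = +1 hours.

1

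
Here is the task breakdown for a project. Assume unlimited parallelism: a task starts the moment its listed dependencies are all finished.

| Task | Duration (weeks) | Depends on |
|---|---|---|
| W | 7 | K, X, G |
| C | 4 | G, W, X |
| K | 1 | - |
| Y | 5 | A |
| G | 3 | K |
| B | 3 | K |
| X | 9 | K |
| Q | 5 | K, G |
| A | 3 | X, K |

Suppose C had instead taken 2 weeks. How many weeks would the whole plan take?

As given, the longest chain is K→X→W→C = 1+9+7+4 = 21, so the finish is 21 weeks.
Since C is critical, the -2 change carries straight to that chain (now 19 weeks).
No other chain overtakes it, so the finish is 19 weeks.

19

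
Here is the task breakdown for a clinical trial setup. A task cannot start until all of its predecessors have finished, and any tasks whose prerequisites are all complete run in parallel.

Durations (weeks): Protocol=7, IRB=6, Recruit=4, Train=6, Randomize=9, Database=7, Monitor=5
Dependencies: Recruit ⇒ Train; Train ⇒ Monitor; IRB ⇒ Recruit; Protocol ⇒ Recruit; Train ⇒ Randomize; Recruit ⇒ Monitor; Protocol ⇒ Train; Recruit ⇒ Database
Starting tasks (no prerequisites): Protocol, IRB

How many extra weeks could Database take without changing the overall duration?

Protocol→Recruit→Train→Randomize = 7+4+6+9 = 26 sets the makespan at 26 weeks.
Database finishes as early as 18 and must finish by 26.
So Database can slip 26 − 18 = 8 weeks.

8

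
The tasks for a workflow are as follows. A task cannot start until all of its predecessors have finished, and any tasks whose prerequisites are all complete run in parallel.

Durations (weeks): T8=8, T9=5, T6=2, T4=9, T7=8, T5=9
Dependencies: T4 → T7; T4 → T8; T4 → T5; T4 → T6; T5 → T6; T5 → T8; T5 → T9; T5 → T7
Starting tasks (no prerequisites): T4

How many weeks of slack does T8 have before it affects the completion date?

0

T4→T5→T7 = 9+9+8 = 26 sets the makespan at 26 weeks.
The longest chain containing T8 totals 26 weeks.
Slack of T8 = 18 − 18 = 0 weeks.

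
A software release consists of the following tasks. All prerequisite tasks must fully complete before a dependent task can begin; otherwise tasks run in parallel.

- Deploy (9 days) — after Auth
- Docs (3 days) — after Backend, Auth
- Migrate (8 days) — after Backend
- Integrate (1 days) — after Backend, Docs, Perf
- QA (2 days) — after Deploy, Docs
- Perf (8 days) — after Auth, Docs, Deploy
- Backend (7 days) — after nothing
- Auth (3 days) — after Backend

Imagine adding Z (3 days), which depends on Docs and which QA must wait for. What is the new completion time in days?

28

Originally the software release takes 28 days.
With Z inserted, QA now waits for max(Deploy, Docs, Z).
New critical path: Backend→Auth→Deploy→Perf→Integrate = 7+3+9+8+1 = 28 ⇒ 28 days.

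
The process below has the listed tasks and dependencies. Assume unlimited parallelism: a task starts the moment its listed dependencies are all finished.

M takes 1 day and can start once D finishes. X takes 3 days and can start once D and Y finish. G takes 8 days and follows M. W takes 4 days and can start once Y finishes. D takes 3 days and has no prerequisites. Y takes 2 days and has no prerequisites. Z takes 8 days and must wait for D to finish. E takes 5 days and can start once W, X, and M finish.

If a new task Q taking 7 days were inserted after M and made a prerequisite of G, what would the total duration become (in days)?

Originally the job takes 12 days.
With Q inserted, G now waits for max(M, Q).
New critical path: D→M→Q→G = 3+1+7+8 = 19 ⇒ 19 days.

19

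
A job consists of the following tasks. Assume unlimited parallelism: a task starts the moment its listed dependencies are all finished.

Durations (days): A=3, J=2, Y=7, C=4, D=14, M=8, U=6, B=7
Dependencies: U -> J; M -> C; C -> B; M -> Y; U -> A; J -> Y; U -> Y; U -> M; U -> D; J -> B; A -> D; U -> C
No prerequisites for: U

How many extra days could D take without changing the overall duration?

2

U→M→C→B = 6+8+4+7 = 25 sets the makespan at 25 days.
D finishes as early as 23 and must finish by 25.
So D can slip 25 − 23 = 2 days.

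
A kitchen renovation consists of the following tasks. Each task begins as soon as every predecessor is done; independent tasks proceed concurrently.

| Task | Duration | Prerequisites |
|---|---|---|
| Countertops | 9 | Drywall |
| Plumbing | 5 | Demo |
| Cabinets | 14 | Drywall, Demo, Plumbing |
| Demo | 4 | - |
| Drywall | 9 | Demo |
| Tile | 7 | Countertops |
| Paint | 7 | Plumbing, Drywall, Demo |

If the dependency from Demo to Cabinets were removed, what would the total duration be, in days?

29

Original critical path: Demo→Drywall→Countertops→Tile = 4+9+9+7 = 29 ⇒ 29 days.
Dropping Demo→Cabinets doesn't change Cabinets's earliest start (13); another predecessor still binds.
The longest chain is now Demo→Drywall→Countertops→Tile = 4+9+9+7 = 29, so the schedule takes 29 days.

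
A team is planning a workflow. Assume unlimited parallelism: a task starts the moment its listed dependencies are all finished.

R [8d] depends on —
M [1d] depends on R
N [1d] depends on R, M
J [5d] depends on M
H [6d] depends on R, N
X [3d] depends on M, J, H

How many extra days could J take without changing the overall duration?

Critical path: R→M→N→H→X = 8+1+1+6+3 = 19, so the finish is 19 days.
Longest path through J: 17 days (earliest finish 14, latest finish 16).
Slack of J = 11 − 9 = 2 days.

2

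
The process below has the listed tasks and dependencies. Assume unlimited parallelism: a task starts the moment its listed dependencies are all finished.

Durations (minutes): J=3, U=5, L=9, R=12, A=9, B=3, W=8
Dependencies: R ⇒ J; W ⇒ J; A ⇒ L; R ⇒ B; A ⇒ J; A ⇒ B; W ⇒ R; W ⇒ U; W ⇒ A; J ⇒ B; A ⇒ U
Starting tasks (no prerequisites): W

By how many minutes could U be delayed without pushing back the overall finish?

4

W→R→J→B = 8+12+3+3 = 26 sets the makespan at 26 minutes.
U finishes as early as 22 and must finish by 26.
So U can slip 26 − 22 = 4 minutes.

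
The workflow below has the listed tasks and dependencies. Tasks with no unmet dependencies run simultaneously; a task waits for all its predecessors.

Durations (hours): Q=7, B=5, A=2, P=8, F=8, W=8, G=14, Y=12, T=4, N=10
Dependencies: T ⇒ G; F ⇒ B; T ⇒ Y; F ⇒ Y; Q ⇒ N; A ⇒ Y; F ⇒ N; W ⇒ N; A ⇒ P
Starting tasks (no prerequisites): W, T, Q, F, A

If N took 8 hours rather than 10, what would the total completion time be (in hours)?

20

Actual critical path: F→Y = 8+12 = 20 ⇒ 20 hours.
N has 2 hours of float (longest path through it is 18).
No other chain overtakes it, so the finish is 20 hours.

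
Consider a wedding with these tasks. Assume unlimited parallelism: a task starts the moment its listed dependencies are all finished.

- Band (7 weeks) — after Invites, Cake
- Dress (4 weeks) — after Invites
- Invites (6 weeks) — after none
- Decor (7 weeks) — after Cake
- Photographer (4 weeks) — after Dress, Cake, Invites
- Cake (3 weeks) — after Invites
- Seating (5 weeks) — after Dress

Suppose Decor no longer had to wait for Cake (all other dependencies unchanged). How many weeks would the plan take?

With the dependency in place, Invites→Cake→Band = 6+3+7 = 16 sets the finish at 16 weeks.
Without Cake→Decor, Decor's earliest start moves from 9 to 0.
After: Invites→Cake→Band = 6+3+7 = 16 → 16 weeks.

16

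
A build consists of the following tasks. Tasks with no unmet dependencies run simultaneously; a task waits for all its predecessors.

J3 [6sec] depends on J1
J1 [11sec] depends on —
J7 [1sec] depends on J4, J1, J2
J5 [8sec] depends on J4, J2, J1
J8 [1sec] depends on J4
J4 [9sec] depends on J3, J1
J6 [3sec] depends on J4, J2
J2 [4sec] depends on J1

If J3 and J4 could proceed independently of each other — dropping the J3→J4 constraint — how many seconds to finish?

With the dependency in place, J1→J3→J4→J5 = 11+6+9+8 = 34 sets the finish at 34 seconds.
Without J3→J4, J4's earliest start moves from 17 to 11.
The longest chain is now J1→J4→J5 = 11+9+8 = 28, so the project takes 28 seconds.

28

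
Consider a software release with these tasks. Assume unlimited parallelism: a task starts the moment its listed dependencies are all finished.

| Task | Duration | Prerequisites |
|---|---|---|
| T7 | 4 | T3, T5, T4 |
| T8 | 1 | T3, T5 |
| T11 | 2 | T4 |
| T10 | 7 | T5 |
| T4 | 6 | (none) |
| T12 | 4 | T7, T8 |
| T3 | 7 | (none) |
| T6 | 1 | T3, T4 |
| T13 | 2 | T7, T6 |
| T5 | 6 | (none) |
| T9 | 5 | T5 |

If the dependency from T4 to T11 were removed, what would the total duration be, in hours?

Before: longest chain T3→T7→T12 = 7+4+4 = 15, finish 15.
Without T4→T11, T11's earliest start moves from 6 to 0.
The longest chain is now T3→T7→T12 = 7+4+4 = 15, so the job takes 15 hours.

15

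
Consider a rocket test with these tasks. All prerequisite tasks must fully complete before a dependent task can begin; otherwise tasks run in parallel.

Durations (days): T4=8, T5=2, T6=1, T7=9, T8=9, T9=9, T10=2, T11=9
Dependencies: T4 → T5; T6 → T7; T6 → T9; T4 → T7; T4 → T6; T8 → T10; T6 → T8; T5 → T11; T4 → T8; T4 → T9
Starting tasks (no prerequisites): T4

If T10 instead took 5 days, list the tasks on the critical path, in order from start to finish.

Critical path before the change: T4→T6→T8→T10 = 8+1+9+2 = 20 giving 20 days.
T10 lies on that path, so at 5 days the path becomes 23 days.
The critical path is still T4→T6→T8→T10; finish is now 23 days.

T4, T6, T8, T10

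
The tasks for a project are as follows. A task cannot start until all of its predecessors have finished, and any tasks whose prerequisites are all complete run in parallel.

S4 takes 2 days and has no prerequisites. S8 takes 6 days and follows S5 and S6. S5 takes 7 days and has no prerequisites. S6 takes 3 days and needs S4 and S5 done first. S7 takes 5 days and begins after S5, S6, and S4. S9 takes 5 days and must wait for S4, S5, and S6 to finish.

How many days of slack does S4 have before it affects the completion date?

Critical path: S5→S6→S8 = 7+3+6 = 16, so the finish is 16 days.
Longest path through S4: 11 days (earliest finish 2, latest finish 7).
So S4 can slip 7 − 2 = 5 days.

5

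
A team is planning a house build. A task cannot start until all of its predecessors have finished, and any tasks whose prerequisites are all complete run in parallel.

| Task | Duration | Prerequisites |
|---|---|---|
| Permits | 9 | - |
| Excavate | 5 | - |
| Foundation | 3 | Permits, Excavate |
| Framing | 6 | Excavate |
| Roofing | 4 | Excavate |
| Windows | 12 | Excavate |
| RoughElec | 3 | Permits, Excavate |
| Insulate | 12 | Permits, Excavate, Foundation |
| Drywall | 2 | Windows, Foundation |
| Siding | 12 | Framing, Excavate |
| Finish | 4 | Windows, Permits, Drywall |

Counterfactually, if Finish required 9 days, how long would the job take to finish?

28

Critical path before the change: Permits→Foundation→Insulate = 9+3+12 = 24 giving 24 days.
Finish is off the critical path — its longest chain is 23 days, giving 1 of slack.
New critical path: Excavate→Windows→Drywall→Finish = 5+12+2+9 = 28 ⇒ 28 days.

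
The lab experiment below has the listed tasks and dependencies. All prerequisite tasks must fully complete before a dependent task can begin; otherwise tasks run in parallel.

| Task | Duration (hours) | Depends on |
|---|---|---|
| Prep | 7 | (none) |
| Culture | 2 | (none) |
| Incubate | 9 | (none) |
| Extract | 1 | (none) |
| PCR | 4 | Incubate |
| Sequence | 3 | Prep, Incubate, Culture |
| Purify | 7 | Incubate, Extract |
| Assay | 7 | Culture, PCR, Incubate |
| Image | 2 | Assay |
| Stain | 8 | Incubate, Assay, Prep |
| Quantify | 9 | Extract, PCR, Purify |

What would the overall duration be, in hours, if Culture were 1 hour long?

28

Baseline: Incubate→PCR→Assay→Stain = 9+4+7+8 = 28 → 28 hours.
Culture is off the critical path — its longest chain is 17 hours, giving 11 of slack.
No other chain overtakes it, so the finish is 28 hours.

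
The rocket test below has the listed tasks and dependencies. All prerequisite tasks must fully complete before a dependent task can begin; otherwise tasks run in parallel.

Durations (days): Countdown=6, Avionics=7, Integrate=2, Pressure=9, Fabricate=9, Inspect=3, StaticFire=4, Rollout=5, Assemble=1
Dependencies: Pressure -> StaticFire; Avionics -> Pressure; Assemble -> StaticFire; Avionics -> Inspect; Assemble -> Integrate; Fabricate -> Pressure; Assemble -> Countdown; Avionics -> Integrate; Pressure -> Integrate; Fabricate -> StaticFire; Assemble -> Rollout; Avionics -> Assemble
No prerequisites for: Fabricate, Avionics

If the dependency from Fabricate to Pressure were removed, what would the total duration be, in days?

With the dependency in place, Fabricate→Pressure→StaticFire = 9+9+4 = 22 sets the finish at 22 days.
Without Fabricate→Pressure, Pressure's earliest start moves from 9 to 7.
New critical path: Avionics→Pressure→StaticFire = 7+9+4 = 20 ⇒ 20 days.

20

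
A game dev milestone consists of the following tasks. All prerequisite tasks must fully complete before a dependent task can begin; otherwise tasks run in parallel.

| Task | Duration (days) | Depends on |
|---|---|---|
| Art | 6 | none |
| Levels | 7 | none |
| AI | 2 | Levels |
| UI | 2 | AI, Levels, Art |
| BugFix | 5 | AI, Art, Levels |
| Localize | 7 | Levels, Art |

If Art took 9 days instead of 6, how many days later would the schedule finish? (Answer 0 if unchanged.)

2

Baseline: Levels→AI→BugFix = 7+2+5 = 14 → 14 days.
Art has 1 day of float (longest path through it is 13).
The binding chain switches to Art→Localize = 9+7 = 16; finish 16 days.
Change in finish: 16 − 14 = +2 days.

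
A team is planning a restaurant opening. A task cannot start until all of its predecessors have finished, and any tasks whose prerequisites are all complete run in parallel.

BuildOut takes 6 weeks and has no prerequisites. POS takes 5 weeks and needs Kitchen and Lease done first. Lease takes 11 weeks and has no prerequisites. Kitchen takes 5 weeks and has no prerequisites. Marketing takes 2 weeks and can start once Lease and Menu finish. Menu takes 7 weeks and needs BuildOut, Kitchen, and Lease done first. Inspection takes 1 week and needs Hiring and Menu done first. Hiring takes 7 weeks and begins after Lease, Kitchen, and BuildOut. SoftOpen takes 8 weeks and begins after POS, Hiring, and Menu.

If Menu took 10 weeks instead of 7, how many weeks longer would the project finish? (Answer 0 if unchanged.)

Actual critical path: Lease→Menu→SoftOpen = 11+7+8 = 26 ⇒ 26 weeks.
Since Menu is critical, the +3 change carries straight to that chain (now 29 weeks).
No other chain overtakes it, so the finish is 29 weeks.
Change in finish: 29 − 26 = +3 weeks.

3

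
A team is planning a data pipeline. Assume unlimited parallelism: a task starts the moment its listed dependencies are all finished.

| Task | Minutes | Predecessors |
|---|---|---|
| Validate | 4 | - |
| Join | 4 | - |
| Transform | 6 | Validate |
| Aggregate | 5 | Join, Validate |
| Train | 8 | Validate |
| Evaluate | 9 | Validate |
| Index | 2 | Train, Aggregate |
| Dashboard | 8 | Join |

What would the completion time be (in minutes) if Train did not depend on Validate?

13

Before: longest chain Validate→Train→Index = 4+8+2 = 14, finish 14.
Without Validate→Train, Train's earliest start moves from 4 to 0.
The longest chain is now Validate→Evaluate = 4+9 = 13, so the data pipeline takes 13 minutes.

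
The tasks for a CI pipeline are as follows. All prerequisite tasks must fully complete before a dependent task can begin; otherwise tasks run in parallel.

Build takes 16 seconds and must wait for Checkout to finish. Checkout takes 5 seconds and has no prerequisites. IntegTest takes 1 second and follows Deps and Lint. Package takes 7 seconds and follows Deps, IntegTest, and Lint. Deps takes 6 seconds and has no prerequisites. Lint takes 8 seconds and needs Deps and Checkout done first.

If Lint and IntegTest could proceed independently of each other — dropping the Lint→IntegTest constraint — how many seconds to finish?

21

With the dependency in place, Deps→Lint→IntegTest→Package = 6+8+1+7 = 22 sets the finish at 22 seconds.
Without Lint→IntegTest, IntegTest's earliest start moves from 14 to 6.
New critical path: Checkout→Build = 5+16 = 21 ⇒ 21 seconds.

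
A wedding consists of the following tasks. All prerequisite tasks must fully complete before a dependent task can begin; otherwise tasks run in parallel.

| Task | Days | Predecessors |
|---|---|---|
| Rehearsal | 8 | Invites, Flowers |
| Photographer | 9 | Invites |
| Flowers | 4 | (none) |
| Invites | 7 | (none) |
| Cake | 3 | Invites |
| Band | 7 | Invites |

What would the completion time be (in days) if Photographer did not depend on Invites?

Original critical path: Invites→Photographer = 7+9 = 16 ⇒ 16 days.
Without Invites→Photographer, Photographer's earliest start moves from 7 to 0.
New critical path: Invites→Rehearsal = 7+8 = 15 ⇒ 15 days.

15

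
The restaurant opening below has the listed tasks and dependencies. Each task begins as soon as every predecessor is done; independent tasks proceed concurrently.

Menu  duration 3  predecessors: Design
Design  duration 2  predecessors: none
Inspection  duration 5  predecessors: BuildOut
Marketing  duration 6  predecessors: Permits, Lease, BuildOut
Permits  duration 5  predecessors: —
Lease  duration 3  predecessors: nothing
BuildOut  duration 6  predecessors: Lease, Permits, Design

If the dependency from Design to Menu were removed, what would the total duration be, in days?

Original critical path: Permits→BuildOut→Marketing = 5+6+6 = 17 ⇒ 17 days.
Without Design→Menu, Menu's earliest start moves from 2 to 0.
The longest chain is now Permits→BuildOut→Marketing = 5+6+6 = 17, so the project takes 17 days.

17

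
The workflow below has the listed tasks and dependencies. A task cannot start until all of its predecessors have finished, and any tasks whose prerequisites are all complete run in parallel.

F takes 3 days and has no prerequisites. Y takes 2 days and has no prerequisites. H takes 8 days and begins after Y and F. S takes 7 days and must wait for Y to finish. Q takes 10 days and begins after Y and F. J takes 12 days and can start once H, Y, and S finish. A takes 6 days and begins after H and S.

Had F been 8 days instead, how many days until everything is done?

Baseline: F→H→J = 3+8+12 = 23 → 23 days.
Since F is critical, the +5 change carries straight to that chain (now 28 days).
That remains the longest chain; total 28 days.

28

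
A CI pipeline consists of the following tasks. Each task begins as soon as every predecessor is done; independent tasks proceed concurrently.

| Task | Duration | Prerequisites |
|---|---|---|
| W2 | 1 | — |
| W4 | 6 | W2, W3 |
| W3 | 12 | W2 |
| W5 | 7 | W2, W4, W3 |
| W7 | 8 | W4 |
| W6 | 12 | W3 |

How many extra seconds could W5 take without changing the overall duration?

1

The longest chain is W2→W3→W4→W7 = 1+12+6+8 = 27; overall finish 27 seconds.
W5 finishes as early as 26 and must finish by 27.
Slack of W5 = 20 − 19 = 1 second.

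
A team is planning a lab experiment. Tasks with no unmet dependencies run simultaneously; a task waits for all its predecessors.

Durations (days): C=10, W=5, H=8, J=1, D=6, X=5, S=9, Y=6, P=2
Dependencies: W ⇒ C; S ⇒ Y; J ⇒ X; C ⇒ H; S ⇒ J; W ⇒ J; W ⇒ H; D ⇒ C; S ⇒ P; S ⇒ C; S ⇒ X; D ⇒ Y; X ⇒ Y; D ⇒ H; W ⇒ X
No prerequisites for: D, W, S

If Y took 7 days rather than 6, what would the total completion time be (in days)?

Actual critical path: S→C→H = 9+10+8 = 27 ⇒ 27 days.
The longest path through Y is only 21 days, so Y has float 6.
No other chain overtakes it, so the finish is 27 days.

27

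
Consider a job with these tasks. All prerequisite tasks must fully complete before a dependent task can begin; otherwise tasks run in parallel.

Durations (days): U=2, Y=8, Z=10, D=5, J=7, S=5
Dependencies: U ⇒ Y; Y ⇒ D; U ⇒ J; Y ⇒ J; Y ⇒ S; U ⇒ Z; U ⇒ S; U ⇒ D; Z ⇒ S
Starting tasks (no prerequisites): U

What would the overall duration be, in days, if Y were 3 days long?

Baseline: U→Y→J = 2+8+7 = 17 → 17 days.
Y is on the critical path; changing it to 3 makes that path 12 days.
The binding chain switches to U→Z→S = 2+10+5 = 17; finish 17 days.

17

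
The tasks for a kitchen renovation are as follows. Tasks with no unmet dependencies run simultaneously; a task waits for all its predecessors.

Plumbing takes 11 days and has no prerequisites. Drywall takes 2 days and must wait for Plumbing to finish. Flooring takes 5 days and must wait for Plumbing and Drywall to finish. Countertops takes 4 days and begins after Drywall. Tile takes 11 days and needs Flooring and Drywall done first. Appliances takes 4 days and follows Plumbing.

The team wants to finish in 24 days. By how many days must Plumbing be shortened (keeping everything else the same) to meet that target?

Current finish: 29 days; target: 24.
Plumbing is on every critical path, so each day cut from Plumbing cuts the finish by one (this holds down to a finish of 19).
Need 29 − 24 = 5 days off Plumbing → Plumbing becomes 6 days, finish becomes 24.

5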